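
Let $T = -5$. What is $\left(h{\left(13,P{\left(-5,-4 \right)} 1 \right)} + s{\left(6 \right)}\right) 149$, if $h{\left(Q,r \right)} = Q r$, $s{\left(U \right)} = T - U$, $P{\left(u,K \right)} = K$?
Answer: $-9387$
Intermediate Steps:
$s{\left(U \right)} = -5 - U$
$\left(h{\left(13,P{\left(-5,-4 \right)} 1 \right)} + s{\left(6 \right)}\right) 149 = \left(13 \left(\left(-4\right) 1\right) - 11\right) 149 = \left(13 \left(-4\right) - 11\right) 149 = \left(-52 - 11\right) 149 = \left(-63\right) 149 = -9387$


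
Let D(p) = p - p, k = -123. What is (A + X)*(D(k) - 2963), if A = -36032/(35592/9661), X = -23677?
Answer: 441048822671/4449 ≈ 9.9134e+7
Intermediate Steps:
D(p) = 0
A = -43513144/4449 (A = -36032/(35592*(1/9661)) = -36032/35592/9661 = -36032*9661/35592 = -43513144/4449 ≈ -9780.4)
(A + X)*(D(k) - 2963) = (-43513144/4449 - 23677)*(0 - 2963) = -148852117/4449*(-2963) = 441048822671/4449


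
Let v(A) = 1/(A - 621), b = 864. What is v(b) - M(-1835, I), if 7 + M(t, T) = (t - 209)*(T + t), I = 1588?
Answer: -122681222/243 ≈ -5.0486e+5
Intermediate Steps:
v(A) = 1/(-621 + A)
M(t, T) = -7 + (-209 + t)*(T + t) (M(t, T) = -7 + (t - 209)*(T + t) = -7 + (-209 + t)*(T + t))
v(b) - M(-1835, I) = 1/(-621 + 864) - (-7 + (-1835)² - 209*1588 - 209*(-1835) + 1588*(-1835)) = 1/243 - (-7 + 3367225 - 331892 + 383515 - 2913980) = 1/243 - 1*504861 = 1/243 - 504861 = -122681222/243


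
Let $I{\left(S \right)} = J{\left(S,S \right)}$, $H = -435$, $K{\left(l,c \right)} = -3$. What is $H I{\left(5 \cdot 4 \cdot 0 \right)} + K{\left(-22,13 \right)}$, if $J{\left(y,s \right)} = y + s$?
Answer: $-3$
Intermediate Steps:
$J{\left(y,s \right)} = s + y$
$I{\left(S \right)} = 2 S$ ($I{\left(S \right)} = S + S = 2 S$)
$H I{\left(5 \cdot 4 \cdot 0 \right)} + K{\left(-22,13 \right)} = - 435 \cdot 2 \cdot 5 \cdot 4 \cdot 0 - 3 = - 435 \cdot 2 \cdot 20 \cdot 0 - 3 = - 435 \cdot 2 \cdot 0 - 3 = \left(-435\right) 0 - 3 = 0 - 3 = -3$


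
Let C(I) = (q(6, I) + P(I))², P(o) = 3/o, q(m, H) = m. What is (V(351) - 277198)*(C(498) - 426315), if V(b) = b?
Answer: 3251994949340957/27556 ≈ 1.1801e+11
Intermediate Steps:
C(I) = (6 + 3/I)²
(V(351) - 277198)*(C(498) - 426315) = (351 - 277198)*((6 + 3/498)² - 426315) = -276847*((6 + 3*(1/498))² - 426315) = -276847*((6 + 1/166)² - 426315) = -276847*((997/166)² - 426315) = -276847*(994009/27556 - 426315) = -276847*(-11746542131/27556) = 3251994949340957/27556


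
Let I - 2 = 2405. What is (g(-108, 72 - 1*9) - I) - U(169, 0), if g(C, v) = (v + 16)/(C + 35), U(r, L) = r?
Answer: -188127/73 ≈ -2577.1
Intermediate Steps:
I = 2407 (I = 2 + 2405 = 2407)
g(C, v) = (16 + v)/(35 + C)
(g(-108, 72 - 1*9) - I) - U(169, 0) = ((16 + (72 - 1*9))/(35 - 108) - 1*2407) - 1*169 = ((16 + (72 - 9))/(-73) - 2407) - 169 = (-(16 + 63)/73 - 2407) - 169 = (-1/73*79 - 2407) - 169 = (-79/73 - 2407) - 169 = -175790/73 - 169 = -188127/73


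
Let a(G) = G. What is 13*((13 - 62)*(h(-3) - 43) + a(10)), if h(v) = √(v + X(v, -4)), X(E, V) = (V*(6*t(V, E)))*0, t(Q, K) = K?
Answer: 27521 - 637*I*√3 ≈ 27521.0 - 1103.3*I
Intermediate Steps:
X(E, V) = 0 (X(E, V) = (V*(6*E))*0 = (6*E*V)*0 = 0)
h(v) = √v (h(v) = √(v + 0) = √v)
13*((13 - 62)*(h(-3) - 43) + a(10)) = 13*((13 - 62)*(√(-3) - 43) + 10) = 13*(-49*(I*√3 - 43) + 10) = 13*(-49*(-43 + I*√3) + 10) = 13*((2107 - 49*I*√3) + 10) = 13*(2117 - 49*I*√3) = 27521 - 637*I*√3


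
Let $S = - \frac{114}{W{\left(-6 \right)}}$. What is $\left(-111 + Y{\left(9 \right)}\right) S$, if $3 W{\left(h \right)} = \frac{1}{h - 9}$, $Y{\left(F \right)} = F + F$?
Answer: $-477090$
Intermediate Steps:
$Y{\left(F \right)} = 2 F$
$W{\left(h \right)} = \frac{1}{3 \left(-9 + h\right)}$ ($W{\left(h \right)} = \frac{1}{3 \left(h - 9\right)} = \frac{1}{3 \left(-9 + h\right)}$)
$S = 5130$ ($S = - \frac{114}{\frac{1}{3} \frac{1}{-9 - 6}} = - \frac{114}{\frac{1}{3} \frac{1}{-15}} = - \frac{114}{\frac{1}{3} \left(- \frac{1}{15}\right)} = - \frac{114}{- \frac{1}{45}} = \left(-114\right) \left(-45\right) = 5130$)
$\left(-111 + Y{\left(9 \right)}\right) S = \left(-111 + 2 \cdot 9\right) 5130 = \left(-111 + 18\right) 5130 = \left(-93\right) 5130 = -477090$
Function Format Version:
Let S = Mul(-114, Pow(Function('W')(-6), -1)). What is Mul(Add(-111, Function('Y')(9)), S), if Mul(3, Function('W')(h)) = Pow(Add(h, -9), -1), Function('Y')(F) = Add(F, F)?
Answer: -477090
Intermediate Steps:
Function('Y')(F) = Mul(2, F)
Function('W')(h) = Mul(Rational(1, 3), Pow(Add(-9, h), -1)) (Function('W')(h) = Mul(Rational(1, 3), Pow(Add(h, -9), -1)) = Mul(Rational(1, 3), Pow(Add(-9, h), -1)))
S = 5130 (S = Mul(-114, Pow(Mul(Rational(1, 3), Pow(Add(-9, -6), -1)), -1)) = Mul(-114, Pow(Mul(Rational(1, 3), Pow(-15, -1)), -1)) = Mul(-114, Pow(Mul(Rational(1, 3), Rational(-1, 15)), -1)) = Mul(-114, Pow(Rational(-1, 45), -1)) = Mul(-114, -45) = 5130)
Mul(Add(-111, Function('Y')(9)), S) = Mul(Add(-111, Mul(2, 9)), 5130) = Mul(Add(-111, 18), 5130) = Mul(-93, 5130) = -477090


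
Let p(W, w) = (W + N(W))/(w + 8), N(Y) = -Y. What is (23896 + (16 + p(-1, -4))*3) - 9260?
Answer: 14684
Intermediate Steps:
p(W, w) = 0 (p(W, w) = (W - W)/(w + 8) = 0/(8 + w) = 0)
(23896 + (16 + p(-1, -4))*3) - 9260 = (23896 + (16 + 0)*3) - 9260 = (23896 + 16*3) - 9260 = (23896 + 48) - 9260 = 23944 - 9260 = 14684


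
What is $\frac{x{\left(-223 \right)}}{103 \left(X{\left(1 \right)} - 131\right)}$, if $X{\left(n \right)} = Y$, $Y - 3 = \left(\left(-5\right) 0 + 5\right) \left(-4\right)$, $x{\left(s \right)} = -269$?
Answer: $\frac{269}{15244} \approx 0.017646$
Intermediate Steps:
$Y = -17$ ($Y = 3 + \left(\left(-5\right) 0 + 5\right) \left(-4\right) = 3 + \left(0 + 5\right) \left(-4\right) = 3 + 5 \left(-4\right) = 3 - 20 = -17$)
$X{\left(n \right)} = -17$
$\frac{x{\left(-223 \right)}}{103 \left(X{\left(1 \right)} - 131\right)} = - \frac{269}{103 \left(-17 - 131\right)} = - \frac{269}{103 \left(-148\right)} = - \frac{269}{-15244} = \left(-269\right) \left(- \frac{1}{15244}\right) = \frac{269}{15244}$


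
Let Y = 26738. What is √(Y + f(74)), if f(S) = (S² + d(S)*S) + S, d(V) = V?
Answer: 6*√1049 ≈ 194.33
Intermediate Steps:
f(S) = S + 2*S² (f(S) = (S² + S*S) + S = (S² + S²) + S = 2*S² + S = S + 2*S²)
√(Y + f(74)) = √(26738 + 74*(1 + 2*74)) = √(26738 + 74*(1 + 148)) = √(26738 + 74*149) = √(26738 + 11026) = √37764 = 6*√1049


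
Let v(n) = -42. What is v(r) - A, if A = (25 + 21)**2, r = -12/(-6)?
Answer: -2158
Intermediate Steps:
r = 2 (r = -12*(-1/6) = 2)
A = 2116 (A = 46**2 = 2116)
v(r) - A = -42 - 1*2116 = -42 - 2116 = -2158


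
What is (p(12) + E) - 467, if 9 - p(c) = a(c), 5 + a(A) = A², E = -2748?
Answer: -3345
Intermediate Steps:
a(A) = -5 + A²
p(c) = 14 - c² (p(c) = 9 - (-5 + c²) = 9 + (5 - c²) = 14 - c²)
(p(12) + E) - 467 = ((14 - 1*12²) - 2748) - 467 = ((14 - 1*144) - 2748) - 467 = ((14 - 144) - 2748) - 467 = (-130 - 2748) - 467 = -2878 - 467 = -3345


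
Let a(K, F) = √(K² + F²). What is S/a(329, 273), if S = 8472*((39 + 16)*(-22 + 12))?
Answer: -465960*√3730/2611 ≈ -10899.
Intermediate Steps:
a(K, F) = √(F² + K²)
S = -4659600 (S = 8472*(55*(-10)) = 8472*(-550) = -4659600)
S/a(329, 273) = -4659600/√(273² + 329²) = -4659600/√(74529 + 108241) = -4659600*√3730/26110 = -465960*√3730/2611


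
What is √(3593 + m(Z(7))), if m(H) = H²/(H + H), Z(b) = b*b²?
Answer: √15058/2 ≈ 61.356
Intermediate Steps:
Z(b) = b³
m(H) = H/2 (m(H) = H²/((2*H)) = (1/(2*H))*H² = H/2)
√(3593 + m(Z(7))) = √(3593 + (½)*7³) = √(3593 + (½)*343) = √(3593 + 343/2) = √(7529/2) = √15058/2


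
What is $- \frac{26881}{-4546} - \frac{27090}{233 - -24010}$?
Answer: $\frac{176174981}{36736226} \approx 4.7957$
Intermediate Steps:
$- \frac{26881}{-4546} - \frac{27090}{233 - -24010} = \left(-26881\right) \left(- \frac{1}{4546}\right) - \frac{27090}{233 + 24010} = \frac{26881}{4546} - \frac{27090}{24243} = \frac{26881}{4546} - \frac{9030}{8081} = \frac{176174981}{36736226}$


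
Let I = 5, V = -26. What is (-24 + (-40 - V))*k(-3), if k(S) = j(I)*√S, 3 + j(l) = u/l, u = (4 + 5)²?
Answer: -2508*I*√3/5 ≈ -868.8*I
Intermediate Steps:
u = 81 (u = 9² = 81)
j(l) = -3 + 81/l
k(S) = 66*√S/5 (k(S) = (-3 + 81/5)*√S = 66*√S/5)
(-24 + (-40 - V))*k(-3) = (-24 + (-40 - 1*(-26)))*(66*√(-3)/5) = (-24 + (-40 + 26))*(66*(I*√3)/5) = (-24 - 14)*(66*I*√3/5) = -2508*I*√3/5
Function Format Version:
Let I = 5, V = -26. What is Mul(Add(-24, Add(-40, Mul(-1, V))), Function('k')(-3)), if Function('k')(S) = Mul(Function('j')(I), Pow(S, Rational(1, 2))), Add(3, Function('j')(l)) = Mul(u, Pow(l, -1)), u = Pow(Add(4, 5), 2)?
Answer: Mul(Rational(-2508, 5), I, Pow(3, Rational(1, 2))) ≈ Mul(-868.80, I)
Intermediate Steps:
u = 81 (u = Pow(9, 2) = 81)
Function('j')(l) = Add(-3, Mul(81, Pow(l, -1)))
Function('k')(S) = Mul(Rational(66, 5), Pow(S, Rational(1, 2))) (Function('k')(S) = Mul(Add(-3, Mul(81, Pow(5, -1))), Pow(S, Rational(1, 2))) = Mul(Add(-3, Mul(81, Rational(1, 5))), Pow(S, Rational(1, 2))) = Mul(Add(-3, Rational(81, 5)), Pow(S, Rational(1, 2))) = Mul(Rational(66, 5), Pow(S, Rational(1, 2))))
Mul(Add(-24, Add(-40, Mul(-1, V))), Function('k')(-3)) = Mul(Add(-24, Add(-40, Mul(-1, -26))), Mul(Rational(66, 5), Pow(-3, Rational(1, 2)))) = Mul(Add(-24, Add(-40, 26)), Mul(Rational(66, 5), Mul(I, Pow(3, Rational(1, 2))))) = Mul(Add(-24, -14), Mul(Rational(66, 5), I, Pow(3, Rational(1, 2)))) = Mul(-38, Mul(Rational(66, 5), I, Pow(3, Rational(1, 2)))) = Mul(Rational(-2508, 5), I, Pow(3, Rational(1, 2)))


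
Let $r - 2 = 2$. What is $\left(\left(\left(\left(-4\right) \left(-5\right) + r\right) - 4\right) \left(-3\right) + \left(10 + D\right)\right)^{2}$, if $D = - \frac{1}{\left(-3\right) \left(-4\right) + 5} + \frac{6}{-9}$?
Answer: $\frac{6692569}{2601} \approx 2573.1$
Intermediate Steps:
$r = 4$ ($r = 2 + 2 = 4$)
$D = - \frac{37}{51}$ ($D = - \frac{1}{12 + 5} + 6 \left(- \frac{1}{9}\right) = - \frac{1}{17} - \frac{2}{3} = - \frac{37}{51} \approx -0.72549$)
$\left(\left(\left(\left(-4\right) \left(-5\right) + r\right) - 4\right) \left(-3\right) + \left(10 + D\right)\right)^{2} = \left(\left(\left(\left(-4\right) \left(-5\right) + 4\right) - 4\right) \left(-3\right) + \left(10 - \frac{37}{51}\right)\right)^{2} = \left(\left(\left(20 + 4\right) - 4\right) \left(-3\right) + \frac{473}{51}\right)^{2} = \left(\left(24 - 4\right) \left(-3\right) + \frac{473}{51}\right)^{2} = \left(20 \left(-3\right) + \frac{473}{51}\right)^{2} = \left(-60 + \frac{473}{51}\right)^{2} = \left(- \frac{2587}{51}\right)^{2} = \frac{6692569}{2601}$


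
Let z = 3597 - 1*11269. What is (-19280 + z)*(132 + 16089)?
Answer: -437188392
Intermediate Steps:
z = -7672 (z = 3597 - 11269 = -7672)
(-19280 + z)*(132 + 16089) = (-19280 - 7672)*(132 + 16089) = -26952*16221 = -437188392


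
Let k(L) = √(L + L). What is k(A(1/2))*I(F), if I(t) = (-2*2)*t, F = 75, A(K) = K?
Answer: -300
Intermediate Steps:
k(L) = √2*√L (k(L) = √(2*L) = √2*√L)
I(t) = -4*t
k(A(1/2))*I(F) = (√2*√(1/2))*(-4*75) = (√2*√(½))*(-300) = (√2*(√2/2))*(-300) = 1*(-300) = -300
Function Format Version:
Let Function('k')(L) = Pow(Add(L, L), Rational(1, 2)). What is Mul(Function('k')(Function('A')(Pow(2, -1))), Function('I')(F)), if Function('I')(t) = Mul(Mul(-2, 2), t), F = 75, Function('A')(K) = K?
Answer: -300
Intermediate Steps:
Function('k')(L) = Mul(Pow(2, Rational(1, 2)), Pow(L, Rational(1, 2))) (Function('k')(L) = Pow(Mul(2, L), Rational(1, 2)) = Mul(Pow(2, Rational(1, 2)), Pow(L, Rational(1, 2))))
Function('I')(t) = Mul(-4, t)
Mul(Function('k')(Function('A')(Pow(2, -1))), Function('I')(F)) = Mul(Mul(Pow(2, Rational(1, 2)), Pow(Pow(2, -1), Rational(1, 2))), Mul(-4, 75)) = Mul(Mul(Pow(2, Rational(1, 2)), Pow(Rational(1, 2), Rational(1, 2))), -300) = Mul(Mul(Pow(2, Rational(1, 2)), Mul(Rational(1, 2), Pow(2, Rational(1, 2)))), -300) = Mul(1, -300) = -300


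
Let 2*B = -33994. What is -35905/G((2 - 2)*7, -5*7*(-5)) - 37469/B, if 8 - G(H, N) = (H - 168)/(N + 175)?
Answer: -15248988697/3603364 ≈ -4231.9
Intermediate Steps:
B = -16997 (B = (½)*(-33994) = -16997)
G(H, N) = 8 - (-168 + H)/(175 + N) (G(H, N) = 8 - (H - 168)/(N + 175) = 8 - (-168 + H)/(175 + N))
-35905/G((2 - 2)*7, -5*7*(-5)) - 37469/B = -35905*(175 - 5*7*(-5))/(1568 - (2 - 2)*7 + 8*(-5*7*(-5))) - 37469/(-16997) = -35905*(175 - 35*(-5))/(1568 - 0*7 + 8*(-35*(-5))) - 37469*(-1/16997) = -35905*(175 + 175)/(1568 - 1*0 + 8*175) + 37469/16997 = -35905*350/(1568 + 0 + 1400) + 37469/16997 = -35905/((1/350)*2968) + 37469/16997 = -35905/212/25 + 37469/16997 = -35905*25/212 + 37469/16997 = -897625/212 + 37469/16997 = -15248988697/3603364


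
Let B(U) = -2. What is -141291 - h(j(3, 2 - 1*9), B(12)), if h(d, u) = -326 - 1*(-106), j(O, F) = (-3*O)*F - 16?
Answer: -141071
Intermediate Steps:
j(O, F) = -16 - 3*F*O (j(O, F) = -3*F*O - 16 = -16 - 3*F*O)
h(d, u) = -220 (h(d, u) = -326 + 106 = -220)
-141291 - h(j(3, 2 - 1*9), B(12)) = -141291 - 1*(-220) = -141291 + 220 = -141071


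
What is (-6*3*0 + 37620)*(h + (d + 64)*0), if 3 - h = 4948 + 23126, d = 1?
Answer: -1056031020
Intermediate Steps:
h = -28071 (h = 3 - (4948 + 23126) = 3 - 1*28074 = 3 - 28074 = -28071)
(-6*3*0 + 37620)*(h + (d + 64)*0) = (-6*3*0 + 37620)*(-28071 + (1 + 64)*0) = (-18*0 + 37620)*(-28071 + 65*0) = (0 + 37620)*(-28071 + 0) = 37620*(-28071) = -1056031020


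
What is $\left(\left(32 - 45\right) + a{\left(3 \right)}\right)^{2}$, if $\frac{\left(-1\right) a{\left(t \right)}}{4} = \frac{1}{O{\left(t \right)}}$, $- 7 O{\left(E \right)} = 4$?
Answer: $36$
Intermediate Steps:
$O{\left(E \right)} = - \frac{4}{7}$ ($O{\left(E \right)} = \left(- \frac{1}{7}\right) 4 = - \frac{4}{7}$)
$a{\left(t \right)} = 7$ ($a{\left(t \right)} = - \frac{4}{- \frac{4}{7}} = \left(-4\right) \left(- \frac{7}{4}\right) = 7$)
$\left(\left(32 - 45\right) + a{\left(3 \right)}\right)^{2} = \left(\left(32 - 45\right) + 7\right)^{2} = \left(-13 + 7\right)^{2} = \left(-6\right)^{2} = 36$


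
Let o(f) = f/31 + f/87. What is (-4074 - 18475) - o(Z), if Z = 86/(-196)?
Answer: -2979915460/132153 ≈ -22549.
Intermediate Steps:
Z = -43/98 (Z = 86*(-1/196) = -43/98 ≈ -0.43878)
o(f) = 118*f/2697 (o(f) = f*(1/31) + f*(1/87) = f/31 + f/87 = 118*f/2697)
(-4074 - 18475) - o(Z) = (-4074 - 18475) - 118*(-43)/(2697*98) = -22549 - 1*(-2537/132153) = -22549 + 2537/132153 = -2979915460/132153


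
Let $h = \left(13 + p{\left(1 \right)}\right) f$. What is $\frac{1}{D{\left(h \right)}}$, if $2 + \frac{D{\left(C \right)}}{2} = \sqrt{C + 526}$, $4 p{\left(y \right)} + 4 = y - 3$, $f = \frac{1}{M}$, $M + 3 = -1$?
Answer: $\frac{8}{4153} + \frac{3 \sqrt{930}}{4153} \approx 0.023956$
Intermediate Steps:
$M = -4$ ($M = -3 - 1 = -4$)
$f = - \frac{1}{4}$ ($f = \frac{1}{-4} = - \frac{1}{4} \approx -0.25$)
$p{\left(y \right)} = - \frac{7}{4} + \frac{y}{4}$ ($p{\left(y \right)} = -1 + \frac{y - 3}{4} = -1 + \frac{-3 + y}{4} = -1 + \left(- \frac{3}{4} + \frac{y}{4}\right) = - \frac{7}{4} + \frac{y}{4}$)
$h = - \frac{23}{8}$ ($h = \left(13 + \left(- \frac{7}{4} + \frac{1}{4} \cdot 1\right)\right) \left(- \frac{1}{4}\right) = \left(13 + \left(- \frac{7}{4} + \frac{1}{4}\right)\right) \left(- \frac{1}{4}\right) = \left(13 - \frac{3}{2}\right) \left(- \frac{1}{4}\right) = \frac{23}{2} \left(- \frac{1}{4}\right) = - \frac{23}{8} \approx -2.875$)
$D{\left(C \right)} = -4 + 2 \sqrt{526 + C}$ ($D{\left(C \right)} = -4 + 2 \sqrt{C + 526} = -4 + 2 \sqrt{526 + C}$)
$\frac{1}{D{\left(h \right)}} = \frac{1}{-4 + 2 \sqrt{526 - \frac{23}{8}}} = \frac{1}{-4 + 2 \sqrt{\frac{4185}{8}}} = \frac{1}{-4 + 2 \frac{3 \sqrt{930}}{4}} = \frac{1}{-4 + \frac{3 \sqrt{930}}{2}}$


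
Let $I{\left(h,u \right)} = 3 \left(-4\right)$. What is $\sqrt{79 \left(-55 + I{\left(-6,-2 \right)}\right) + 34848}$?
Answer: $\sqrt{29555} \approx 171.92$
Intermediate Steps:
$I{\left(h,u \right)} = -12$
$\sqrt{79 \left(-55 + I{\left(-6,-2 \right)}\right) + 34848} = \sqrt{79 \left(-55 - 12\right) + 34848} = \sqrt{79 \left(-67\right) + 34848} = \sqrt{-5293 + 34848} = \sqrt{29555}$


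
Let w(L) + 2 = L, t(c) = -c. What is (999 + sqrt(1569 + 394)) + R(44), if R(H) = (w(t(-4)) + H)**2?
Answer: 3115 + sqrt(1963) ≈ 3159.3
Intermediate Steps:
w(L) = -2 + L
R(H) = (2 + H)**2 (R(H) = ((-2 - 1*(-4)) + H)**2 = ((-2 + 4) + H)**2 = (2 + H)**2)
(999 + sqrt(1569 + 394)) + R(44) = (999 + sqrt(1569 + 394)) + (2 + 44)**2 = (999 + sqrt(1963)) + 46**2 = (999 + sqrt(1963)) + 2116 = 3115 + sqrt(1963)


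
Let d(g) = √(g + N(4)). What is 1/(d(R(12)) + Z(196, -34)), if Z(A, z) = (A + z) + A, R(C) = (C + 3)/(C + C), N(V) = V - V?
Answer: 2864/1025307 - 2*√10/1025307 ≈ 0.0027871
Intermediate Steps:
N(V) = 0
R(C) = (3 + C)/(2*C) (R(C) = (3 + C)/((2*C)) = (3 + C)*(1/(2*C)) = (3 + C)/(2*C))
d(g) = √g (d(g) = √(g + 0) = √g)
Z(A, z) = z + 2*A
1/(d(R(12)) + Z(196, -34)) = 1/(√((½)*(3 + 12)/12) + (-34 + 2*196)) = 1/(√((½)*(1/12)*15) + (-34 + 392)) = 1/(√(5/8) + 358) = 1/(√10/4 + 358) = 1/(358 + √10/4)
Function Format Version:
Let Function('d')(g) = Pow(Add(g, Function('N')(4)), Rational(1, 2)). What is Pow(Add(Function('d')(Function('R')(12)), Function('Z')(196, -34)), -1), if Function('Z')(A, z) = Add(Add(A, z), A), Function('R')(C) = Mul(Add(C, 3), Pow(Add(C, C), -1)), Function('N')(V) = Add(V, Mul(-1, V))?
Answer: Add(Rational(2864, 1025307), Mul(Rational(-2, 1025307), Pow(10, Rational(1, 2)))) ≈ 0.0027871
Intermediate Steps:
Function('N')(V) = 0
Function('R')(C) = Mul(Rational(1, 2), Pow(C, -1), Add(3, C)) (Function('R')(C) = Mul(Add(3, C), Pow(Mul(2, C), -1)) = Mul(Add(3, C), Mul(Rational(1, 2), Pow(C, -1))) = Mul(Rational(1, 2), Pow(C, -1), Add(3, C)))
Function('d')(g) = Pow(g, Rational(1, 2)) (Function('d')(g) = Pow(Add(g, 0), Rational(1, 2)) = Pow(g, Rational(1, 2)))
Function('Z')(A, z) = Add(z, Mul(2, A))
Pow(Add(Function('d')(Function('R')(12)), Function('Z')(196, -34)), -1) = Pow(Add(Pow(Mul(Rational(1, 2), Pow(12, -1), Add(3, 12)), Rational(1, 2)), Add(-34, Mul(2, 196))), -1) = Pow(Add(Pow(Mul(Rational(1, 2), Rational(1, 12), 15), Rational(1, 2)), Add(-34, 392)), -1) = Pow(Add(Pow(Rational(5, 8), Rational(1, 2)), 358), -1) = Pow(Add(Mul(Rational(1, 4), Pow(10, Rational(1, 2))), 358), -1) = Pow(Add(358, Mul(Rational(1, 4), Pow(10, Rational(1, 2)))), -1)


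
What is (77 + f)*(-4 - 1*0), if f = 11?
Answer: -352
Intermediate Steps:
(77 + f)*(-4 - 1*0) = (77 + 11)*(-4 - 1*0) = 88*(-4 + 0) = 88*(-4) = -352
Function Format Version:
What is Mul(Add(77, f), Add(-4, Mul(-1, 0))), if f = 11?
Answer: -352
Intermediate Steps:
Mul(Add(77, f), Add(-4, Mul(-1, 0))) = Mul(Add(77, 11), Add(-4, Mul(-1, 0))) = Mul(88, Add(-4, 0)) = Mul(88, -4) = -352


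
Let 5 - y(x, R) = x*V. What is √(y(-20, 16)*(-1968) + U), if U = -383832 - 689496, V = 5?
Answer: 4*I*√79998 ≈ 1131.4*I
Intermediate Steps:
U = -1073328
y(x, R) = 5 - 5*x (y(x, R) = 5 - x*5 = 5 - 5*x)
√(y(-20, 16)*(-1968) + U) = √((5 - 5*(-20))*(-1968) - 1073328) = √((5 + 100)*(-1968) - 1073328) = √(105*(-1968) - 1073328) = √(-206640 - 1073328) = √(-1279968) = 4*I*√79998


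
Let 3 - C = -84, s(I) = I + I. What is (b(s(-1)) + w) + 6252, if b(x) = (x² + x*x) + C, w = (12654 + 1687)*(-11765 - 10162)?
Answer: -314448760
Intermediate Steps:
w = -314455107 (w = 14341*(-21927) = -314455107)
s(I) = 2*I
C = 87 (C = 3 - 1*(-84) = 3 + 84 = 87)
b(x) = 87 + 2*x² (b(x) = (x² + x*x) + 87 = (x² + x²) + 87 = 2*x² + 87 = 87 + 2*x²)
(b(s(-1)) + w) + 6252 = ((87 + 2*(2*(-1))²) - 314455107) + 6252 = ((87 + 2*(-2)²) - 314455107) + 6252 = ((87 + 2*4) - 314455107) + 6252 = ((87 + 8) - 314455107) + 6252 = (95 - 314455107) + 6252 = -314455012 + 6252 = -314448760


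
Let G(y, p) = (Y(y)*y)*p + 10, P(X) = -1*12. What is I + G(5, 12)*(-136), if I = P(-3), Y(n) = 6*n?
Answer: -246172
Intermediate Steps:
P(X) = -12
I = -12
G(y, p) = 10 + 6*p*y² (G(y, p) = ((6*y)*y)*p + 10 = (6*y²)*p + 10 = 6*p*y² + 10 = 10 + 6*p*y²)
I + G(5, 12)*(-136) = -12 + (10 + 6*12*5²)*(-136) = -12 + (10 + 6*12*25)*(-136) = -12 + (10 + 1800)*(-136) = -12 + 1810*(-136) = -12 - 246160 = -246172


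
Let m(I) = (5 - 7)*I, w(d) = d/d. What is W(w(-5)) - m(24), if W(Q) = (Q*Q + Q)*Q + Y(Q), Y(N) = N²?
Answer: 51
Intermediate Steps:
w(d) = 1
m(I) = -2*I
W(Q) = Q² + Q*(Q + Q²) (W(Q) = (Q*Q + Q)*Q + Q² = (Q² + Q)*Q + Q² = (Q + Q²)*Q + Q² = Q*(Q + Q²) + Q² = Q² + Q*(Q + Q²))
W(w(-5)) - m(24) = 1²*(2 + 1) - (-2)*24 = 1*3 - 1*(-48) = 3 + 48 = 51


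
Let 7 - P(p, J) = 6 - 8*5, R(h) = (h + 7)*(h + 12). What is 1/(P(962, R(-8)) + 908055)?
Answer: 1/908096 ≈ 1.1012e-6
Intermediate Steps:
R(h) = (7 + h)*(12 + h)
P(p, J) = 41 (P(p, J) = 7 - (6 - 8*5) = 7 - (6 - 40) = 7 - 1*(-34) = 7 + 34 = 41)
1/(P(962, R(-8)) + 908055) = 1/(41 + 908055) = 1/908096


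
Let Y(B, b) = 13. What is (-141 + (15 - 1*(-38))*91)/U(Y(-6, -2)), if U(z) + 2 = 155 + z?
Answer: 2341/83 ≈ 28.205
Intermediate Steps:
U(z) = 153 + z (U(z) = -2 + (155 + z) = 153 + z)
(-141 + (15 - 1*(-38))*91)/U(Y(-6, -2)) = (-141 + (15 - 1*(-38))*91)/(153 + 13) = (-141 + (15 + 38)*91)/166 = (-141 + 53*91)*(1/166) = (-141 + 4823)*(1/166) = 4682*(1/166) = 2341/83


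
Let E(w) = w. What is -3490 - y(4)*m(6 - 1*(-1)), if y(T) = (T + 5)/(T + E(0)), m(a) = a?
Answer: -14023/4 ≈ -3505.8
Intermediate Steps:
y(T) = (5 + T)/T (y(T) = (T + 5)/(T + 0) = (5 + T)/T)
-3490 - y(4)*m(6 - 1*(-1)) = -3490 - (5 + 4)/4*(6 - 1*(-1)) = -3490 - (¼)*9*(6 + 1) = -3490 - 9*7/4 = -3490 - 1*63/4 = -3490 - 63/4 = -14023/4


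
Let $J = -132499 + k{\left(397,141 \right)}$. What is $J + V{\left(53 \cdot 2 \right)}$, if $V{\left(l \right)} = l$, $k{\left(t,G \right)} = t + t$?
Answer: $-131599$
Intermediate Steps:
$k{\left(t,G \right)} = 2 t$
$J = -131705$ ($J = -132499 + 2 \cdot 397 = -132499 + 794 = -131705$)
$J + V{\left(53 \cdot 2 \right)} = -131705 + 53 \cdot 2 = -131705 + 106 = -131599$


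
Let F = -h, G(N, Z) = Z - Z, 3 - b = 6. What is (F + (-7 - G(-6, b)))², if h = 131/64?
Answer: 335241/4096 ≈ 81.846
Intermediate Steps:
b = -3 (b = 3 - 1*6 = 3 - 6 = -3)
G(N, Z) = 0
h = 131/64 (h = 131*(1/64) = 131/64 ≈ 2.0469)
F = -131/64 (F = -1*131/64 = -131/64 ≈ -2.0469)
(F + (-7 - G(-6, b)))² = (-131/64 + (-7 - 1*0))² = (-131/64 + (-7 + 0))² = (-131/64 - 7)² = (-579/64)² = 335241/4096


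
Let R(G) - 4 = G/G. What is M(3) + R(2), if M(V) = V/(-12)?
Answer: 19/4 ≈ 4.7500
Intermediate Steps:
M(V) = -V/12 (M(V) = V*(-1/12) = -V/12)
R(G) = 5 (R(G) = 4 + G/G = 4 + 1 = 5)
M(3) + R(2) = -1/12*3 + 5 = -¼ + 5 = 19/4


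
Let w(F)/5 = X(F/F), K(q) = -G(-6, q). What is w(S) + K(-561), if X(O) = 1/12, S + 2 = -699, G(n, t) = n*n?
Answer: -427/12 ≈ -35.583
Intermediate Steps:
G(n, t) = n²
S = -701 (S = -2 - 699 = -701)
X(O) = 1/12
K(q) = -36 (K(q) = -1*(-6)² = -1*36 = -36)
w(F) = 5/12 (w(F) = 5*(1/12) = 5/12)
w(S) + K(-561) = 5/12 - 36 = -427/12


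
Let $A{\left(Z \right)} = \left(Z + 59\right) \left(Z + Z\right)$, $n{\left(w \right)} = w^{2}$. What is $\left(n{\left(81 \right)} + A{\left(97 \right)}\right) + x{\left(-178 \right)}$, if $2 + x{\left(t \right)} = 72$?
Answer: $36895$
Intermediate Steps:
$x{\left(t \right)} = 70$ ($x{\left(t \right)} = -2 + 72 = 70$)
$A{\left(Z \right)} = 2 Z \left(59 + Z\right)$ ($A{\left(Z \right)} = \left(59 + Z\right) 2 Z = 2 Z \left(59 + Z\right)$)
$\left(n{\left(81 \right)} + A{\left(97 \right)}\right) + x{\left(-178 \right)} = \left(81^{2} + 2 \cdot 97 \left(59 + 97\right)\right) + 70 = \left(6561 + 2 \cdot 97 \cdot 156\right) + 70 = \left(6561 + 30264\right) + 70 = 36825 + 70 = 36895$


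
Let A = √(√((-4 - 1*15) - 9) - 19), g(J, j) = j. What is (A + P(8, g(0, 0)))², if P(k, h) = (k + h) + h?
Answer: (8 + √(-19 + 2*I*√7))² ≈ 54.621 + 75.694*I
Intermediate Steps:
A = √(-19 + 2*I*√7) (A = √(√((-4 - 15) - 9) - 19) = √(√(-19 - 9) - 19) = √(√(-28) - 19) = √(2*I*√7 - 19) = √(-19 + 2*I*√7) ≈ 0.60128 + 4.4002*I)
P(k, h) = k + 2*h (P(k, h) = (h + k) + h = k + 2*h)
(A + P(8, g(0, 0)))² = (√(-19 + 2*I*√7) + (8 + 2*0))² = (√(-19 + 2*I*√7) + (8 + 0))² = (√(-19 + 2*I*√7) + 8)² = (8 + √(-19 + 2*I*√7))²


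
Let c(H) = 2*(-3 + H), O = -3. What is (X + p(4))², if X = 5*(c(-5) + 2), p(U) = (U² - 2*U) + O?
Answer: 4225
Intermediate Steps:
c(H) = -6 + 2*H
p(U) = -3 + U² - 2*U (p(U) = (U² - 2*U) - 3 = -3 + U² - 2*U)
X = -70 (X = 5*((-6 + 2*(-5)) + 2) = 5*((-6 - 10) + 2) = 5*(-16 + 2) = 5*(-14) = -70)
(X + p(4))² = (-70 + (-3 + 4² - 2*4))² = (-70 + (-3 + 16 - 8))² = (-70 + 5)² = (-65)² = 4225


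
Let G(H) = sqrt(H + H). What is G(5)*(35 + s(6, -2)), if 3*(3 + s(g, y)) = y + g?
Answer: 100*sqrt(10)/3 ≈ 105.41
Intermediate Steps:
G(H) = sqrt(2)*sqrt(H) (G(H) = sqrt(2*H) = sqrt(2)*sqrt(H))
s(g, y) = -3 + g/3 + y/3 (s(g, y) = -3 + (y + g)/3 = -3 + (g + y)/3 = -3 + (g/3 + y/3) = -3 + g/3 + y/3)
G(5)*(35 + s(6, -2)) = (sqrt(2)*sqrt(5))*(35 + (-3 + (1/3)*6 + (1/3)*(-2))) = sqrt(10)*(35 + (-3 + 2 - 2/3)) = sqrt(10)*(35 - 5/3) = sqrt(10)*(100/3) = 100*sqrt(10)/3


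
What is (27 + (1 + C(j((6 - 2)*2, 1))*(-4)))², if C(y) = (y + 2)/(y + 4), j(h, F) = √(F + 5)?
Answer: 18592/25 - 1088*√6/25 ≈ 637.08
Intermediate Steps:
j(h, F) = √(5 + F)
C(y) = (2 + y)/(4 + y)
(27 + (1 + C(j((6 - 2)*2, 1))*(-4)))² = (27 + (1 + ((2 + √(5 + 1))/(4 + √(5 + 1)))*(-4)))² = (27 + (1 + ((2 + √6)/(4 + √6))*(-4)))² = (27 + (1 - 4*(2 + √6)/(4 + √6)))² = (28 - 4*(2 + √6)/(4 + √6))²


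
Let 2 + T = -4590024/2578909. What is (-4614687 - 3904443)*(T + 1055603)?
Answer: -23191579289441722050/2578909 ≈ -8.9928e+12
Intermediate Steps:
T = -9747842/2578909 (T = -2 - 4590024/2578909 = -9747842/2578909 ≈ -3.7798)
(-4614687 - 3904443)*(T + 1055603) = (-4614687 - 3904443)*(-9747842/2578909 + 1055603) = -8519130*2722294329285/2578909 = -23191579289441722050/2578909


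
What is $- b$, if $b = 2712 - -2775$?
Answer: $-5487$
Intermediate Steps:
$b = 5487$ ($b = 2712 + 2775 = 5487$)
$- b = \left(-1\right) 5487 = -5487$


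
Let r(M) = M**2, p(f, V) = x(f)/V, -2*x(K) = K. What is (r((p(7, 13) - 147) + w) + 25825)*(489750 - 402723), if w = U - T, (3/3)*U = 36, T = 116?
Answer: 4557950444487/676 ≈ 6.7425e+9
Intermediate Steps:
x(K) = -K/2
U = 36
w = -80 (w = 36 - 1*116 = 36 - 116 = -80)
p(f, V) = -f/(2*V) (p(f, V) = (-f/2)/V = -f/(2*V))
(r((p(7, 13) - 147) + w) + 25825)*(489750 - 402723) = (((-1/2*7/13 - 147) - 80)**2 + 25825)*(489750 - 402723) = (((-1/2*7*1/13 - 147) - 80)**2 + 25825)*87027 = (((-7/26 - 147) - 80)**2 + 25825)*87027 = ((-3829/26 - 80)**2 + 25825)*87027 = ((-5909/26)**2 + 25825)*87027 = (34916281/676 + 25825)*87027 = (52373981/676)*87027 = 4557950444487/676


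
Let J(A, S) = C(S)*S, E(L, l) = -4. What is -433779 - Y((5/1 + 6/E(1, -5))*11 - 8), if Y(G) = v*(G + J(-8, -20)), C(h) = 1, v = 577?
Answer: -879675/2 ≈ -4.3984e+5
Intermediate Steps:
J(A, S) = S (J(A, S) = 1*S = S)
Y(G) = -11540 + 577*G (Y(G) = 577*(G - 20) = 577*(-20 + G) = -11540 + 577*G)
-433779 - Y((5/1 + 6/E(1, -5))*11 - 8) = -433779 - (-11540 + 577*((5/1 + 6/(-4))*11 - 8)) = -433779 - (-11540 + 577*((5*1 + 6*(-¼))*11 - 8)) = -433779 - (-11540 + 577*((5 - 3/2)*11 - 8)) = -433779 - (-11540 + 577*((7/2)*11 - 8)) = -433779 - (-11540 + 577*(77/2 - 8)) = -433779 - (-11540 + 577*(61/2)) = -433779 - (-11540 + 35197/2) = -433779 - 1*12117/2 = -433779 - 12117/2 = -879675/2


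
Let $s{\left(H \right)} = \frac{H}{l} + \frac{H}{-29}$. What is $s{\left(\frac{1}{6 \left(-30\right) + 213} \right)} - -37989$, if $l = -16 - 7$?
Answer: $\frac{836175827}{22011} \approx 37989.0$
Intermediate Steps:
$l = -23$
$s{\left(H \right)} = - \frac{52 H}{667}$ ($s{\left(H \right)} = \frac{H}{-23} + \frac{H}{-29} = H \left(- \frac{1}{23}\right) + H \left(- \frac{1}{29}\right) = - \frac{H}{23} - \frac{H}{29} = - \frac{52 H}{667}$)
$s{\left(\frac{1}{6 \left(-30\right) + 213} \right)} - -37989 = - \frac{52}{667 \left(6 \left(-30\right) + 213\right)} - -37989 = - \frac{52}{667 \left(-180 + 213\right)} + 37989 = - \frac{52}{667 \cdot 33} + 37989 = \left(- \frac{52}{667}\right) \frac{1}{33} + 37989 = - \frac{52}{22011} + 37989 = \frac{836175827}{22011}$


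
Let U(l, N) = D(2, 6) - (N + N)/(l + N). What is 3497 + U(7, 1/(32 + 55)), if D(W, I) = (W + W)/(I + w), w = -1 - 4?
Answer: 1067804/305 ≈ 3501.0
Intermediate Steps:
w = -5
D(W, I) = 2*W/(-5 + I) (D(W, I) = (W + W)/(I - 5) = (2*W)/(-5 + I) = 2*W/(-5 + I))
U(l, N) = 4 - 2*N/(N + l) (U(l, N) = 2*2/(-5 + 6) - (N + N)/(l + N) = 2*2/1 - 2*N/(N + l) = 2*2*1 - 2*N/(N + l) = 4 - 2*N/(N + l))
3497 + U(7, 1/(32 + 55)) = 3497 + 2*(1/(32 + 55) + 2*7)/(1/(32 + 55) + 7) = 3497 + 2*(1/87 + 14)/(1/87 + 7) = 3497 + 2*(1219/87)/(610/87) = 3497 + 2*(87/610)*(1219/87) = 3497 + 1219/305 = 1067804/305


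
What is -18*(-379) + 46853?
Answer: 53675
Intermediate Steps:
-18*(-379) + 46853 = 6822 + 46853 = 53675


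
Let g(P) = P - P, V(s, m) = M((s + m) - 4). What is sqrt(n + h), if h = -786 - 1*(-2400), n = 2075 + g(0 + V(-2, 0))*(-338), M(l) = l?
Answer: sqrt(3689) ≈ 60.737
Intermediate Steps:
V(s, m) = -4 + m + s (V(s, m) = (s + m) - 4 = (m + s) - 4 = -4 + m + s)
g(P) = 0
n = 2075 (n = 2075 + 0*(-338) = 2075 + 0 = 2075)
h = 1614 (h = -786 + 2400 = 1614)
sqrt(n + h) = sqrt(2075 + 1614) = sqrt(3689)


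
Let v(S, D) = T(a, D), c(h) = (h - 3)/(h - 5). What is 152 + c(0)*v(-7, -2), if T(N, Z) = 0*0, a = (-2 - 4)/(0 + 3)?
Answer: 152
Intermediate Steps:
c(h) = (-3 + h)/(-5 + h)
a = -2 (a = -6/3 = -6*1/3 = -2)
T(N, Z) = 0
v(S, D) = 0
152 + c(0)*v(-7, -2) = 152 + ((-3 + 0)/(-5 + 0))*0 = 152 + (-3/(-5))*0 = 152 - 1/5*(-3)*0 = 152 + (3/5)*0 = 152 + 0 = 152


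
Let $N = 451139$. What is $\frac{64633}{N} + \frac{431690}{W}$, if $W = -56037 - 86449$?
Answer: $- \frac{92771448636}{32140495777} \approx -2.8864$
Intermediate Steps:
$W = -142486$ ($W = -56037 - 86449 = -142486$)
$\frac{64633}{N} + \frac{431690}{W} = \frac{64633}{451139} + \frac{431690}{-142486} = 64633 \cdot \frac{1}{451139} + 431690 \left(- \frac{1}{142486}\right) = \frac{64633}{451139} - \frac{215845}{71243} = - \frac{92771448636}{32140495777}$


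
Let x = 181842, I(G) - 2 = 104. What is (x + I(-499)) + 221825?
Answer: 403773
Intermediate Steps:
I(G) = 106 (I(G) = 2 + 104 = 106)
(x + I(-499)) + 221825 = (181842 + 106) + 221825 = 181948 + 221825 = 403773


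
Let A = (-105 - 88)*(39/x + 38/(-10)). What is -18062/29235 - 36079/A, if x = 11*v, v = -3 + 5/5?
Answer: -118161549308/3458763615 ≈ -34.163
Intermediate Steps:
v = -2 (v = -3 + 5*(⅕) = -3 + 1 = -2)
x = -22 (x = 11*(-2) = -22)
A = 118309/110 (A = (-105 - 88)*(39/(-22) + 38/(-10)) = -193*(39*(-1/22) + 38*(-⅒)) = -193*(-39/22 - 19/5) = -193*(-613/110) = 118309/110 ≈ 1075.5)
-18062/29235 - 36079/A = -18062/29235 - 36079/118309/110 = -18062*1/29235 - 36079*110/118309 = -18062/29235 - 3968690/118309 = -118161549308/3458763615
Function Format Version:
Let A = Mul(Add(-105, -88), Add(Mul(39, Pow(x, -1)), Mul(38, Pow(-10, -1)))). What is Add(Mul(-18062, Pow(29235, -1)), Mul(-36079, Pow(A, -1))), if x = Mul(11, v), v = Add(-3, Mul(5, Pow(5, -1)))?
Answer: Rational(-118161549308, 3458763615) ≈ -34.163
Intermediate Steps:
v = -2 (v = Add(-3, Mul(5, Rational(1, 5))) = Add(-3, 1) = -2)
x = -22 (x = Mul(11, -2) = -22)
A = Rational(118309, 110) (A = Mul(Add(-105, -88), Add(Mul(39, Pow(-22, -1)), Mul(38, Pow(-10, -1)))) = Mul(-193, Add(Mul(39, Rational(-1, 22)), Mul(38, Rational(-1, 10)))) = Mul(-193, Add(Rational(-39, 22), Rational(-19, 5))) = Mul(-193, Rational(-613, 110)) = Rational(118309, 110) ≈ 1075.5)
Add(Mul(-18062, Pow(29235, -1)), Mul(-36079, Pow(A, -1))) = Add(Mul(-18062, Pow(29235, -1)), Mul(-36079, Pow(Rational(118309, 110), -1))) = Add(Mul(-18062, Rational(1, 29235)), Mul(-36079, Rational(110, 118309))) = Add(Rational(-18062, 29235), Rational(-3968690, 118309)) = Rational(-118161549308, 3458763615)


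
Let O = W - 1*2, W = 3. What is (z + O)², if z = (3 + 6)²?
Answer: 6724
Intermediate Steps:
z = 81 (z = 9² = 81)
O = 1 (O = 3 - 1*2 = 3 - 2 = 1)
(z + O)² = (81 + 1)² = 82² = 6724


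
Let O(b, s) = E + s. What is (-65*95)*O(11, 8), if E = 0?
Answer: -49400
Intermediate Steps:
O(b, s) = s (O(b, s) = 0 + s = s)
(-65*95)*O(11, 8) = -65*95*8 = -6175*8 = -49400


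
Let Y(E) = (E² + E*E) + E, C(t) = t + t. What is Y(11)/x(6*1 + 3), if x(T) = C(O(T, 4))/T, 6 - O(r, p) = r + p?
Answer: -2277/14 ≈ -162.64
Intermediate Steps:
O(r, p) = 6 - p - r (O(r, p) = 6 - (r + p) = 6 - (p + r) = 6 + (-p - r) = 6 - p - r)
C(t) = 2*t
Y(E) = E + 2*E² (Y(E) = (E² + E²) + E = 2*E² + E = E + 2*E²)
x(T) = (4 - 2*T)/T (x(T) = (2*(6 - 1*4 - T))/T = (2*(6 - 4 - T))/T = (2*(2 - T))/T = (4 - 2*T)/T)
Y(11)/x(6*1 + 3) = (11*(1 + 2*11))/(-2 + 4/(6*1 + 3)) = (11*(1 + 22))/(-2 + 4/(6 + 3)) = (11*23)/(-2 + 4/9) = 253/(-2 + 4*(⅑)) = 253/(-2 + 4/9) = 253/(-14/9) = 253*(-9/14) = -2277/14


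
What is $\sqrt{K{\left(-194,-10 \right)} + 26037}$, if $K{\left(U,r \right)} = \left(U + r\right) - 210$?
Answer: $3 \sqrt{2847} \approx 160.07$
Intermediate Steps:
$K{\left(U,r \right)} = -210 + U + r$
$\sqrt{K{\left(-194,-10 \right)} + 26037} = \sqrt{\left(-210 - 194 - 10\right) + 26037} = \sqrt{-414 + 26037} = \sqrt{25623} = 3 \sqrt{2847}$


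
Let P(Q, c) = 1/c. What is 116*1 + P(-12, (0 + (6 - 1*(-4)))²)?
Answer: 11601/100 ≈ 116.01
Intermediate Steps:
116*1 + P(-12, (0 + (6 - 1*(-4)))²) = 116*1 + 1/((0 + (6 - 1*(-4)))²) = 116 + 1/((0 + (6 + 4))²) = 116 + 1/((0 + 10)²) = 116 + 1/(10²) = 116 + 1/100 = 11601/100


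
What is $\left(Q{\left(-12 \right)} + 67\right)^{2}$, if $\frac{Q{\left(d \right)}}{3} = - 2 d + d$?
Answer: $10609$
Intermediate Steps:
$Q{\left(d \right)} = - 3 d$ ($Q{\left(d \right)} = 3 \left(- 2 d + d\right) = 3 \left(- d\right) = - 3 d$)
$\left(Q{\left(-12 \right)} + 67\right)^{2} = \left(\left(-3\right) \left(-12\right) + 67\right)^{2} = \left(36 + 67\right)^{2} = 103^{2} = 10609$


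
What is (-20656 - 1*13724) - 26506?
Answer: -60886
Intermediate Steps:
(-20656 - 1*13724) - 26506 = (-20656 - 13724) - 26506 = -34380 - 26506 = -60886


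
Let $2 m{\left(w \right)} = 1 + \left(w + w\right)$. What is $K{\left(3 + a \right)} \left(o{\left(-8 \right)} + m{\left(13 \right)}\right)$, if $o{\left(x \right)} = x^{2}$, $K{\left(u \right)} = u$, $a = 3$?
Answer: $465$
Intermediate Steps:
$m{\left(w \right)} = \frac{1}{2} + w$ ($m{\left(w \right)} = \frac{1 + \left(w + w\right)}{2} = \frac{1 + 2 w}{2} = \frac{1}{2} + w$)
$K{\left(3 + a \right)} \left(o{\left(-8 \right)} + m{\left(13 \right)}\right) = \left(3 + 3\right) \left(\left(-8\right)^{2} + \left(\frac{1}{2} + 13\right)\right) = 6 \left(64 + \frac{27}{2}\right) = 6 \cdot \frac{155}{2} = 465$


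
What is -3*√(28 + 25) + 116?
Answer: 116 - 3*√53 ≈ 94.160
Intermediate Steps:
-3*√(28 + 25) + 116 = -3*√53 + 116 = 116 - 3*√53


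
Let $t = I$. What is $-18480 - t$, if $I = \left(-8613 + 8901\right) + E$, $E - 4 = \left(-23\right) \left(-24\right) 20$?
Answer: $-29812$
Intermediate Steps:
$E = 11044$ ($E = 4 + \left(-23\right) \left(-24\right) 20 = 4 + 552 \cdot 20 = 4 + 11040 = 11044$)
$I = 11332$ ($I = \left(-8613 + 8901\right) + 11044 = 288 + 11044 = 11332$)
$t = 11332$
$-18480 - t = -18480 - 11332 = -29812$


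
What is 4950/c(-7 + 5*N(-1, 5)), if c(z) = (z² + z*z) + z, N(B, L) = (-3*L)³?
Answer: 2475/284993483 ≈ 8.6844e-6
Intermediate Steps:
N(B, L) = -27*L³
c(z) = z + 2*z² (c(z) = (z² + z²) + z = 2*z² + z = z + 2*z²)
4950/c(-7 + 5*N(-1, 5)) = 4950/(((-7 + 5*(-27*5³))*(1 + 2*(-7 + 5*(-27*5³))))) = 4950/(((-7 + 5*(-27*125))*(1 + 2*(-7 + 5*(-27*125))))) = 4950/(((-7 + 5*(-3375))*(1 + 2*(-7 + 5*(-3375))))) = 4950/(((-7 - 16875)*(1 + 2*(-7 - 16875)))) = 4950/((-16882*(1 + 2*(-16882)))) = 4950/((-16882*(1 - 33764))) = 4950/((-16882*(-33763))) = 4950/569986966 = 4950*(1/569986966) = 2475/284993483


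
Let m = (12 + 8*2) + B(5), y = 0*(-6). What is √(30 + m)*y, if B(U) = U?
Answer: 0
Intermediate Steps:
y = 0
m = 33 (m = (12 + 8*2) + 5 = (12 + 16) + 5 = 28 + 5 = 33)
√(30 + m)*y = √(30 + 33)*0 = √63*0 = (3*√7)*0 = 0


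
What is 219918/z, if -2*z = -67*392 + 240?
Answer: 109959/6506 ≈ 16.901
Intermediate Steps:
z = 13012 (z = -(-67*392 + 240)/2 = -(-26264 + 240)/2 = -1/2*(-26024) = 13012)
219918/z = 219918/13012 = 219918*(1/13012) = 109959/6506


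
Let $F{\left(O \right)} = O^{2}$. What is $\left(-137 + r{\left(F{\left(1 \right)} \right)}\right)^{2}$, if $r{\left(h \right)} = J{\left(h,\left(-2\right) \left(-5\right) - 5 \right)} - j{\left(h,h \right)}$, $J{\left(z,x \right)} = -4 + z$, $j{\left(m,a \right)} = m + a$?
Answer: $20164$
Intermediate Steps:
$j{\left(m,a \right)} = a + m$
$r{\left(h \right)} = -4 - h$ ($r{\left(h \right)} = \left(-4 + h\right) - \left(h + h\right) = \left(-4 + h\right) - 2 h = -4 - h$)
$\left(-137 + r{\left(F{\left(1 \right)} \right)}\right)^{2} = \left(-137 - 5\right)^{2} = \left(-142\right)^{2} = 20164$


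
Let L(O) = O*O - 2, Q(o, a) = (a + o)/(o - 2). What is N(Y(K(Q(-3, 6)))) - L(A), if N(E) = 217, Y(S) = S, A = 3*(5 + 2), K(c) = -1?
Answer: -222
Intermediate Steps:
Q(o, a) = (a + o)/(-2 + o)
A = 21 (A = 3*7 = 21)
L(O) = -2 + O**2 (L(O) = O**2 - 2 = -2 + O**2)
N(Y(K(Q(-3, 6)))) - L(A) = 217 - (-2 + 21**2) = 217 - (-2 + 441) = 217 - 1*439 = 217 - 439 = -222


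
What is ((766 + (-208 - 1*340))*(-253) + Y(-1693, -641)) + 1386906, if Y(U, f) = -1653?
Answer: 1330099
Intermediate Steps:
((766 + (-208 - 1*340))*(-253) + Y(-1693, -641)) + 1386906 = ((766 + (-208 - 1*340))*(-253) - 1653) + 1386906 = ((766 + (-208 - 340))*(-253) - 1653) + 1386906 = ((766 - 548)*(-253) - 1653) + 1386906 = (218*(-253) - 1653) + 1386906 = (-55154 - 1653) + 1386906 = -56807 + 1386906 = 1330099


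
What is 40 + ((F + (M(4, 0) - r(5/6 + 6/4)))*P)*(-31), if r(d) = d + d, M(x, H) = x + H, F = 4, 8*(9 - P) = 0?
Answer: -890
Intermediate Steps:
P = 9 (P = 9 - ⅛*0 = 9 + 0 = 9)
M(x, H) = H + x
r(d) = 2*d
40 + ((F + (M(4, 0) - r(5/6 + 6/4)))*P)*(-31) = 40 + ((4 + ((0 + 4) - 2*(5/6 + 6/4)))*9)*(-31) = 40 + ((4 + (4 - 2*(5*(⅙) + 6*(¼))))*9)*(-31) = 40 + ((4 + (4 - 2*(⅚ + 3/2)))*9)*(-31) = 40 + ((4 + (4 - 2*7/3))*9)*(-31) = 40 + ((4 + (4 - 1*14/3))*9)*(-31) = 40 + ((4 + (4 - 14/3))*9)*(-31) = 40 + ((4 - ⅔)*9)*(-31) = 40 + ((10/3)*9)*(-31) = 40 + 30*(-31) = 40 - 930 = -890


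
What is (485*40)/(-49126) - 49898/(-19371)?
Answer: 94340534/43255443 ≈ 2.1810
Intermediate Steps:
(485*40)/(-49126) - 49898/(-19371) = 19400*(-1/49126) - 49898*(-1/19371) = -9700/24563 + 49898/19371 = 94340534/43255443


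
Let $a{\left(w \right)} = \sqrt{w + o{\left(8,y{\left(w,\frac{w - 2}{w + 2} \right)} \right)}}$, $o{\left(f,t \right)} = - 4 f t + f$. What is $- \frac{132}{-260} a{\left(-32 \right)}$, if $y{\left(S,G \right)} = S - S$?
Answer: $\frac{66 i \sqrt{6}}{65} \approx 2.4872 i$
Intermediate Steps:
$y{\left(S,G \right)} = 0$
$o{\left(f,t \right)} = f - 4 f t$ ($o{\left(f,t \right)} = - 4 f t + f = f - 4 f t$)
$a{\left(w \right)} = \sqrt{8 + w}$ ($a{\left(w \right)} = \sqrt{w + 8 \left(1 - 0\right)} = \sqrt{w + 8 \left(1 + 0\right)} = \sqrt{w + 8 \cdot 1} = \sqrt{w + 8} = \sqrt{8 + w}$)
$- \frac{132}{-260} a{\left(-32 \right)} = - \frac{132}{-260} \sqrt{8 - 32} = \left(-132\right) \left(- \frac{1}{260}\right) \sqrt{-24} = \frac{33 \cdot 2 i \sqrt{6}}{65} = \frac{66 i \sqrt{6}}{65}$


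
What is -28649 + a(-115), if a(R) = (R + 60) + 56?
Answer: -28648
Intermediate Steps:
a(R) = 116 + R (a(R) = (60 + R) + 56 = 116 + R)
-28649 + a(-115) = -28649 + (116 - 115) = -28649 + 1 = -28648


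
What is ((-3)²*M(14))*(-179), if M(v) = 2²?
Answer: -6444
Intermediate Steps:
M(v) = 4
((-3)²*M(14))*(-179) = ((-3)²*4)*(-179) = (9*4)*(-179) = 36*(-179) = -6444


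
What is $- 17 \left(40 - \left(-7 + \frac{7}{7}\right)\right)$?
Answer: $-782$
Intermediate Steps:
$- 17 \left(40 - \left(-7 + \frac{7}{7}\right)\right) = - 17 \left(40 + \left(\left(-7\right) \frac{1}{7} + 7\right)\right) = - 17 \left(40 + \left(-1 + 7\right)\right) = - 17 \left(40 + 6\right) = \left(-17\right) 46 = -782$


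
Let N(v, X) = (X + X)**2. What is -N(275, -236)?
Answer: -222784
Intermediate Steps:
N(v, X) = 4*X**2 (N(v, X) = (2*X)**2 = 4*X**2)
-N(275, -236) = -4*(-236)**2 = -4*55696 = -1*222784 = -222784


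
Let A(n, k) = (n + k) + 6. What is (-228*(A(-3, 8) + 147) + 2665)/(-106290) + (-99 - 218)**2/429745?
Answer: 5003367853/9135519210 ≈ 0.54768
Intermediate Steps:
A(n, k) = 6 + k + n (A(n, k) = (k + n) + 6 = 6 + k + n)
(-228*(A(-3, 8) + 147) + 2665)/(-106290) + (-99 - 218)**2/429745 = (-228*((6 + 8 - 3) + 147) + 2665)/(-106290) + (-99 - 218)**2/429745 = (-228*(11 + 147) + 2665)*(-1/106290) + (-317)**2*(1/429745) = (-228*158 + 2665)*(-1/106290) + 100489*(1/429745) = (-36024 + 2665)*(-1/106290) + 100489/429745 = -33359*(-1/106290) + 100489/429745 = 33359/106290 + 100489/429745 = 5003367853/9135519210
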